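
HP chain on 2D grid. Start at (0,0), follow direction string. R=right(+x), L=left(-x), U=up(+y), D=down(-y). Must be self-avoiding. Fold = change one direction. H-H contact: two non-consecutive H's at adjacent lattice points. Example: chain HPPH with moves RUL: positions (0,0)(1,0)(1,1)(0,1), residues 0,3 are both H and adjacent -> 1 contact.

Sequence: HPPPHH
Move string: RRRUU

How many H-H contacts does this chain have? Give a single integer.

Answer: 0

Derivation:
Positions: [(0, 0), (1, 0), (2, 0), (3, 0), (3, 1), (3, 2)]
No H-H contacts found.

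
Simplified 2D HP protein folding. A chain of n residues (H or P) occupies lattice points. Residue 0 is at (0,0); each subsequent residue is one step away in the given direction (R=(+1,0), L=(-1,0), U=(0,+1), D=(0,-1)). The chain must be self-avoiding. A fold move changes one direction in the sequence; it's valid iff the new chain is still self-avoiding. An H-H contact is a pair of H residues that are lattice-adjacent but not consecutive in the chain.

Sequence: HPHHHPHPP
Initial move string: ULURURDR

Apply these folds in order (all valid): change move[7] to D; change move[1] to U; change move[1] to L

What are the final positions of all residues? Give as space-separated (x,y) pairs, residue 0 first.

Initial moves: ULURURDR
Fold: move[7]->D => ULURURDD (positions: [(0, 0), (0, 1), (-1, 1), (-1, 2), (0, 2), (0, 3), (1, 3), (1, 2), (1, 1)])
Fold: move[1]->U => UUURURDD (positions: [(0, 0), (0, 1), (0, 2), (0, 3), (1, 3), (1, 4), (2, 4), (2, 3), (2, 2)])
Fold: move[1]->L => ULURURDD (positions: [(0, 0), (0, 1), (-1, 1), (-1, 2), (0, 2), (0, 3), (1, 3), (1, 2), (1, 1)])

Answer: (0,0) (0,1) (-1,1) (-1,2) (0,2) (0,3) (1,3) (1,2) (1,1)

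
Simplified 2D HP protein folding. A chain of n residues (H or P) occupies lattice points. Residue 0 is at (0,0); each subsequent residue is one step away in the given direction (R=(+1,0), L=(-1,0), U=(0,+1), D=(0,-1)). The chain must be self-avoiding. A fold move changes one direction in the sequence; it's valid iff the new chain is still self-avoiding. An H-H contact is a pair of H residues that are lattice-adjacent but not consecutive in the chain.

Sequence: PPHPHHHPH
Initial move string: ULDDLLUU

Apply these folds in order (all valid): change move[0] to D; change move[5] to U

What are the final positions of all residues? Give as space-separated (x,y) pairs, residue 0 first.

Answer: (0,0) (0,-1) (-1,-1) (-1,-2) (-1,-3) (-2,-3) (-2,-2) (-2,-1) (-2,0)

Derivation:
Initial moves: ULDDLLUU
Fold: move[0]->D => DLDDLLUU (positions: [(0, 0), (0, -1), (-1, -1), (-1, -2), (-1, -3), (-2, -3), (-3, -3), (-3, -2), (-3, -1)])
Fold: move[5]->U => DLDDLUUU (positions: [(0, 0), (0, -1), (-1, -1), (-1, -2), (-1, -3), (-2, -3), (-2, -2), (-2, -1), (-2, 0)])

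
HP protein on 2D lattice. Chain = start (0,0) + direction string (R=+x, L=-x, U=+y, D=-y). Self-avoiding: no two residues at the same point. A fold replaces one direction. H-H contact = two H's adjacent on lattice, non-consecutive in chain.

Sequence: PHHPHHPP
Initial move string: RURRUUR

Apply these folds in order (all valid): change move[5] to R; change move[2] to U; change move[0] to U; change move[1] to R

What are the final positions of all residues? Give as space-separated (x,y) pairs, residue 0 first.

Initial moves: RURRUUR
Fold: move[5]->R => RURRURR (positions: [(0, 0), (1, 0), (1, 1), (2, 1), (3, 1), (3, 2), (4, 2), (5, 2)])
Fold: move[2]->U => RUURURR (positions: [(0, 0), (1, 0), (1, 1), (1, 2), (2, 2), (2, 3), (3, 3), (4, 3)])
Fold: move[0]->U => UUURURR (positions: [(0, 0), (0, 1), (0, 2), (0, 3), (1, 3), (1, 4), (2, 4), (3, 4)])
Fold: move[1]->R => URURURR (positions: [(0, 0), (0, 1), (1, 1), (1, 2), (2, 2), (2, 3), (3, 3), (4, 3)])

Answer: (0,0) (0,1) (1,1) (1,2) (2,2) (2,3) (3,3) (4,3)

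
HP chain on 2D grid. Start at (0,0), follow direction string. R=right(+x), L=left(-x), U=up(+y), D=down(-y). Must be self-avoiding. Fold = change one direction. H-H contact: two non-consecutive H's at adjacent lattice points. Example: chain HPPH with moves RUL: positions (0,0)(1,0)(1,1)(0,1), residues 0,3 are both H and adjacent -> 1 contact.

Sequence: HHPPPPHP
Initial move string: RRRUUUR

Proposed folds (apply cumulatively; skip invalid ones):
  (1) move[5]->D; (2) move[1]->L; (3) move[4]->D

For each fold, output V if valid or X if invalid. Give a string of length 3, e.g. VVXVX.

Initial: RRRUUUR -> [(0, 0), (1, 0), (2, 0), (3, 0), (3, 1), (3, 2), (3, 3), (4, 3)]
Fold 1: move[5]->D => RRRUUDR INVALID (collision), skipped
Fold 2: move[1]->L => RLRUUUR INVALID (collision), skipped
Fold 3: move[4]->D => RRRUDUR INVALID (collision), skipped

Answer: XXX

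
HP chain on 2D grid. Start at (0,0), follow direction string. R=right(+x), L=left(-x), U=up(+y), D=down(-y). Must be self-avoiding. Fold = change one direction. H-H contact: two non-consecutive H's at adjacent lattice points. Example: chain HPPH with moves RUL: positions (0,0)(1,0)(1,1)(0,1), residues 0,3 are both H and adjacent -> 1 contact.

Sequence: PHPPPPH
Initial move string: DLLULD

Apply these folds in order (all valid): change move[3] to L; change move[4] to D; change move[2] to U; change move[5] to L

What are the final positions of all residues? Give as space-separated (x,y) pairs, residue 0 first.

Initial moves: DLLULD
Fold: move[3]->L => DLLLLD (positions: [(0, 0), (0, -1), (-1, -1), (-2, -1), (-3, -1), (-4, -1), (-4, -2)])
Fold: move[4]->D => DLLLDD (positions: [(0, 0), (0, -1), (-1, -1), (-2, -1), (-3, -1), (-3, -2), (-3, -3)])
Fold: move[2]->U => DLULDD (positions: [(0, 0), (0, -1), (-1, -1), (-1, 0), (-2, 0), (-2, -1), (-2, -2)])
Fold: move[5]->L => DLULDL (positions: [(0, 0), (0, -1), (-1, -1), (-1, 0), (-2, 0), (-2, -1), (-3, -1)])

Answer: (0,0) (0,-1) (-1,-1) (-1,0) (-2,0) (-2,-1) (-3,-1)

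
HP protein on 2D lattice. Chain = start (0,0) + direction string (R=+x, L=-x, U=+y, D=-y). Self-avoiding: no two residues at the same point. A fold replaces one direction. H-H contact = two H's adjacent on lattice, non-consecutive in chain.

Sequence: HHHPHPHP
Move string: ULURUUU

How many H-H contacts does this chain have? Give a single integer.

Answer: 1

Derivation:
Positions: [(0, 0), (0, 1), (-1, 1), (-1, 2), (0, 2), (0, 3), (0, 4), (0, 5)]
H-H contact: residue 1 @(0,1) - residue 4 @(0, 2)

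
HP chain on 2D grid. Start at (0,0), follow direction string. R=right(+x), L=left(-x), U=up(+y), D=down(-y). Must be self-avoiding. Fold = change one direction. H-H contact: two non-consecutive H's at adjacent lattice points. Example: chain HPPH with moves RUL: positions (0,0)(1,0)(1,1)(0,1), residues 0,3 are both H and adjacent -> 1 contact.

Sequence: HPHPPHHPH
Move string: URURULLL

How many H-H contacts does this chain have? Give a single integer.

Answer: 0

Derivation:
Positions: [(0, 0), (0, 1), (1, 1), (1, 2), (2, 2), (2, 3), (1, 3), (0, 3), (-1, 3)]
No H-H contacts found.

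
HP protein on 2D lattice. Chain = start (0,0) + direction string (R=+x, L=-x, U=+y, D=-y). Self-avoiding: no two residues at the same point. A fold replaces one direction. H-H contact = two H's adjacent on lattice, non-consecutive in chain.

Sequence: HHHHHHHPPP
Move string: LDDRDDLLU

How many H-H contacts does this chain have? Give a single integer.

Positions: [(0, 0), (-1, 0), (-1, -1), (-1, -2), (0, -2), (0, -3), (0, -4), (-1, -4), (-2, -4), (-2, -3)]
No H-H contacts found.

Answer: 0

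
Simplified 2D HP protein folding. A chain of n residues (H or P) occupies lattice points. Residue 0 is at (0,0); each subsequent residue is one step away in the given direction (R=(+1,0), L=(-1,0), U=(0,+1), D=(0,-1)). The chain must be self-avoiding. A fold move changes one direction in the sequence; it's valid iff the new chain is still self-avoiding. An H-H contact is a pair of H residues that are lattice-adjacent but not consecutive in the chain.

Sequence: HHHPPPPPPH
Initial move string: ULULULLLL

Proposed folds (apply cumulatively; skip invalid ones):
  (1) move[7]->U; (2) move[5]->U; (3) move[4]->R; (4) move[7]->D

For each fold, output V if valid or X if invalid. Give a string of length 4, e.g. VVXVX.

Answer: VVXV

Derivation:
Initial: ULULULLLL -> [(0, 0), (0, 1), (-1, 1), (-1, 2), (-2, 2), (-2, 3), (-3, 3), (-4, 3), (-5, 3), (-6, 3)]
Fold 1: move[7]->U => ULULULLUL VALID
Fold 2: move[5]->U => ULULUULUL VALID
Fold 3: move[4]->R => ULULRULUL INVALID (collision), skipped
Fold 4: move[7]->D => ULULUULDL VALID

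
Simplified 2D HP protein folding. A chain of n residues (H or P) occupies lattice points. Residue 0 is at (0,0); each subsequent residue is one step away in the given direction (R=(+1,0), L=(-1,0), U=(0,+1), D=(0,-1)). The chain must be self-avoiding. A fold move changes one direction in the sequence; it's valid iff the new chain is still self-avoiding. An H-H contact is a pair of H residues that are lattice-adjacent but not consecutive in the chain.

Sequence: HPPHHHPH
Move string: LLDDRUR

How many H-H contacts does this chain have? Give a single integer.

Positions: [(0, 0), (-1, 0), (-2, 0), (-2, -1), (-2, -2), (-1, -2), (-1, -1), (0, -1)]
H-H contact: residue 0 @(0,0) - residue 7 @(0, -1)

Answer: 1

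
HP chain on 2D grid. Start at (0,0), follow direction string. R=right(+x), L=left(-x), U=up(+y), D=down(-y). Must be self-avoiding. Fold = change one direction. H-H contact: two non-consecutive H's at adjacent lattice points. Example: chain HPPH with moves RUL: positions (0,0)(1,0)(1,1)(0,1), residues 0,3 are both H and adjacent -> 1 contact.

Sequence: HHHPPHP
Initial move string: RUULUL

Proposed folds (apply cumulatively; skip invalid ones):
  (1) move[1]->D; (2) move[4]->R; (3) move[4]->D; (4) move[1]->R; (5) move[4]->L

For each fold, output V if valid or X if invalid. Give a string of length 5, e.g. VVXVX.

Initial: RUULUL -> [(0, 0), (1, 0), (1, 1), (1, 2), (0, 2), (0, 3), (-1, 3)]
Fold 1: move[1]->D => RDULUL INVALID (collision), skipped
Fold 2: move[4]->R => RUULRL INVALID (collision), skipped
Fold 3: move[4]->D => RUULDL VALID
Fold 4: move[1]->R => RRULDL INVALID (collision), skipped
Fold 5: move[4]->L => RUULLL VALID

Answer: XXVXV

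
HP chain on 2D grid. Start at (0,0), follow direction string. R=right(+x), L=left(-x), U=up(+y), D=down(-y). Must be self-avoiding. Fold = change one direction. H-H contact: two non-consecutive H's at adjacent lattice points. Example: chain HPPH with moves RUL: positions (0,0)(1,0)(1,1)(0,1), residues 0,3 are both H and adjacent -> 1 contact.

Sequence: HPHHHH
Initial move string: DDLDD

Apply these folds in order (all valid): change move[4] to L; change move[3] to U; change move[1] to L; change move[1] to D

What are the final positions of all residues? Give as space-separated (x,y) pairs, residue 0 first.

Initial moves: DDLDD
Fold: move[4]->L => DDLDL (positions: [(0, 0), (0, -1), (0, -2), (-1, -2), (-1, -3), (-2, -3)])
Fold: move[3]->U => DDLUL (positions: [(0, 0), (0, -1), (0, -2), (-1, -2), (-1, -1), (-2, -1)])
Fold: move[1]->L => DLLUL (positions: [(0, 0), (0, -1), (-1, -1), (-2, -1), (-2, 0), (-3, 0)])
Fold: move[1]->D => DDLUL (positions: [(0, 0), (0, -1), (0, -2), (-1, -2), (-1, -1), (-2, -1)])

Answer: (0,0) (0,-1) (0,-2) (-1,-2) (-1,-1) (-2,-1)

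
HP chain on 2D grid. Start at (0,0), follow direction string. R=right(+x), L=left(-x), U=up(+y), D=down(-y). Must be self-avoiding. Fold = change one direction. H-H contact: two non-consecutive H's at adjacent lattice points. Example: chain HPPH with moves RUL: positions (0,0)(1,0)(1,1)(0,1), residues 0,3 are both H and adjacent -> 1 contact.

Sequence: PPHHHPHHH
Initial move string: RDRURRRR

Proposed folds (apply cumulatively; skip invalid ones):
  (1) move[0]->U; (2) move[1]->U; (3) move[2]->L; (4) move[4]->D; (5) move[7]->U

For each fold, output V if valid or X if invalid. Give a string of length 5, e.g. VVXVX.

Answer: XVVXV

Derivation:
Initial: RDRURRRR -> [(0, 0), (1, 0), (1, -1), (2, -1), (2, 0), (3, 0), (4, 0), (5, 0), (6, 0)]
Fold 1: move[0]->U => UDRURRRR INVALID (collision), skipped
Fold 2: move[1]->U => RURURRRR VALID
Fold 3: move[2]->L => RULURRRR VALID
Fold 4: move[4]->D => RULUDRRR INVALID (collision), skipped
Fold 5: move[7]->U => RULURRRU VALID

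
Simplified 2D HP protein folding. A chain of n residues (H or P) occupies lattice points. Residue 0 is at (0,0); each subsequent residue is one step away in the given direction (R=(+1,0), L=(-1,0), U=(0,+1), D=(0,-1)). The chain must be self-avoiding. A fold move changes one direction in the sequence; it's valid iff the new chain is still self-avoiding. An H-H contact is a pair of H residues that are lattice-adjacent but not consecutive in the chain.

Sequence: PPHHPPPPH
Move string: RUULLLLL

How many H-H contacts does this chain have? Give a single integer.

Positions: [(0, 0), (1, 0), (1, 1), (1, 2), (0, 2), (-1, 2), (-2, 2), (-3, 2), (-4, 2)]
No H-H contacts found.

Answer: 0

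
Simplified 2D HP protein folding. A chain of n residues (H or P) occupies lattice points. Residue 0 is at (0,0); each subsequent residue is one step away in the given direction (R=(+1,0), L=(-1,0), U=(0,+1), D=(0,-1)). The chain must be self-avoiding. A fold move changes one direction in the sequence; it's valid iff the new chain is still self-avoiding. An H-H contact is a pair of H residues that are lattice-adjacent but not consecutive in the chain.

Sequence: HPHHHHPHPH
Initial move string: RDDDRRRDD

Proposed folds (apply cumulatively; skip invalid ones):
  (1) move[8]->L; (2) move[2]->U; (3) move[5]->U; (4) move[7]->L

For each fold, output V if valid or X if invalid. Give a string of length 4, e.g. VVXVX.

Answer: VXXX

Derivation:
Initial: RDDDRRRDD -> [(0, 0), (1, 0), (1, -1), (1, -2), (1, -3), (2, -3), (3, -3), (4, -3), (4, -4), (4, -5)]
Fold 1: move[8]->L => RDDDRRRDL VALID
Fold 2: move[2]->U => RDUDRRRDL INVALID (collision), skipped
Fold 3: move[5]->U => RDDDRURDL INVALID (collision), skipped
Fold 4: move[7]->L => RDDDRRRLL INVALID (collision), skipped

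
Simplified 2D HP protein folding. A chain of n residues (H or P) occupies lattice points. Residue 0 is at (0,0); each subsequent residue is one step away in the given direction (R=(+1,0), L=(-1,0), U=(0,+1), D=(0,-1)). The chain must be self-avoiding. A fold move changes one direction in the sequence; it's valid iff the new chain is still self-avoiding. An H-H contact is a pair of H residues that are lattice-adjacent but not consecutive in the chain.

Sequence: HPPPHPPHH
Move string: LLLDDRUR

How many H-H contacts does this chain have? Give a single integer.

Positions: [(0, 0), (-1, 0), (-2, 0), (-3, 0), (-3, -1), (-3, -2), (-2, -2), (-2, -1), (-1, -1)]
H-H contact: residue 4 @(-3,-1) - residue 7 @(-2, -1)

Answer: 1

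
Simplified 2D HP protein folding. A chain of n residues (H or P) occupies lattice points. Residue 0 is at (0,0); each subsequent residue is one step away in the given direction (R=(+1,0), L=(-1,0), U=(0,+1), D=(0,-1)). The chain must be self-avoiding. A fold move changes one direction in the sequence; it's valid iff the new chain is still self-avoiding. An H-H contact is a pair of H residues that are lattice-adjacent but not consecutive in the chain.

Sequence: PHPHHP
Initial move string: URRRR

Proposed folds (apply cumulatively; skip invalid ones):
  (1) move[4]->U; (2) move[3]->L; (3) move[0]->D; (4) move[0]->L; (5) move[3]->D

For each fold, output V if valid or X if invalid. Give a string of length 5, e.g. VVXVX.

Answer: VXVXX

Derivation:
Initial: URRRR -> [(0, 0), (0, 1), (1, 1), (2, 1), (3, 1), (4, 1)]
Fold 1: move[4]->U => URRRU VALID
Fold 2: move[3]->L => URRLU INVALID (collision), skipped
Fold 3: move[0]->D => DRRRU VALID
Fold 4: move[0]->L => LRRRU INVALID (collision), skipped
Fold 5: move[3]->D => DRRDU INVALID (collision), skipped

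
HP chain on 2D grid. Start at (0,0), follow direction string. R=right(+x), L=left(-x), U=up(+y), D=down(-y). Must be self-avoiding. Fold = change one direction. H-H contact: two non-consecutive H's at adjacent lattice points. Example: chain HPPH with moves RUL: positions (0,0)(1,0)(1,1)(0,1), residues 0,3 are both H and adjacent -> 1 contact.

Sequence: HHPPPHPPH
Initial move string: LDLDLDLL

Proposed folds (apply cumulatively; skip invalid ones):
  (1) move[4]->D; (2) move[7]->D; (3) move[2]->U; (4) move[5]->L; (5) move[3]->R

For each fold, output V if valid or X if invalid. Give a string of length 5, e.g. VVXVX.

Answer: VVXVX

Derivation:
Initial: LDLDLDLL -> [(0, 0), (-1, 0), (-1, -1), (-2, -1), (-2, -2), (-3, -2), (-3, -3), (-4, -3), (-5, -3)]
Fold 1: move[4]->D => LDLDDDLL VALID
Fold 2: move[7]->D => LDLDDDLD VALID
Fold 3: move[2]->U => LDUDDDLD INVALID (collision), skipped
Fold 4: move[5]->L => LDLDDLLD VALID
Fold 5: move[3]->R => LDLRDLLD INVALID (collision), skipped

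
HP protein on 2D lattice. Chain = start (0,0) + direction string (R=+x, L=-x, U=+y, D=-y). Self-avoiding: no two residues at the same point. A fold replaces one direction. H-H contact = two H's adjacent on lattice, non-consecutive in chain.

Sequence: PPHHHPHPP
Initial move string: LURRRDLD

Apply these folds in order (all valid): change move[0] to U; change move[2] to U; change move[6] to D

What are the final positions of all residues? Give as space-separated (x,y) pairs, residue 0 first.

Initial moves: LURRRDLD
Fold: move[0]->U => UURRRDLD (positions: [(0, 0), (0, 1), (0, 2), (1, 2), (2, 2), (3, 2), (3, 1), (2, 1), (2, 0)])
Fold: move[2]->U => UUURRDLD (positions: [(0, 0), (0, 1), (0, 2), (0, 3), (1, 3), (2, 3), (2, 2), (1, 2), (1, 1)])
Fold: move[6]->D => UUURRDDD (positions: [(0, 0), (0, 1), (0, 2), (0, 3), (1, 3), (2, 3), (2, 2), (2, 1), (2, 0)])

Answer: (0,0) (0,1) (0,2) (0,3) (1,3) (2,3) (2,2) (2,1) (2,0)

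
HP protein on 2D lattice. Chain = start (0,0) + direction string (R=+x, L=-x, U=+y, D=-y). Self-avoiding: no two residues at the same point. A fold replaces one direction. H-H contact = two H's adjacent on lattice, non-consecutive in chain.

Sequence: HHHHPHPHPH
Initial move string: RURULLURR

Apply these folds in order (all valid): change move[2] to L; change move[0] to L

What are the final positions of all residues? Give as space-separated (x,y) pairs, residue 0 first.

Answer: (0,0) (-1,0) (-1,1) (-2,1) (-2,2) (-3,2) (-4,2) (-4,3) (-3,3) (-2,3)

Derivation:
Initial moves: RURULLURR
Fold: move[2]->L => RULULLURR (positions: [(0, 0), (1, 0), (1, 1), (0, 1), (0, 2), (-1, 2), (-2, 2), (-2, 3), (-1, 3), (0, 3)])
Fold: move[0]->L => LULULLURR (positions: [(0, 0), (-1, 0), (-1, 1), (-2, 1), (-2, 2), (-3, 2), (-4, 2), (-4, 3), (-3, 3), (-2, 3)])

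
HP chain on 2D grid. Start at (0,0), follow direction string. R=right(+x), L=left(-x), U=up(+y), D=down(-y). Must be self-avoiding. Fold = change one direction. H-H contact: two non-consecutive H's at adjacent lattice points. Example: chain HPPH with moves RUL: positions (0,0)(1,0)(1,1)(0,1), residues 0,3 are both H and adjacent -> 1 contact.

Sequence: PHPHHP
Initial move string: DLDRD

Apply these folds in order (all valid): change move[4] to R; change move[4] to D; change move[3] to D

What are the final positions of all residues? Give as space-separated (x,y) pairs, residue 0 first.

Initial moves: DLDRD
Fold: move[4]->R => DLDRR (positions: [(0, 0), (0, -1), (-1, -1), (-1, -2), (0, -2), (1, -2)])
Fold: move[4]->D => DLDRD (positions: [(0, 0), (0, -1), (-1, -1), (-1, -2), (0, -2), (0, -3)])
Fold: move[3]->D => DLDDD (positions: [(0, 0), (0, -1), (-1, -1), (-1, -2), (-1, -3), (-1, -4)])

Answer: (0,0) (0,-1) (-1,-1) (-1,-2) (-1,-3) (-1,-4)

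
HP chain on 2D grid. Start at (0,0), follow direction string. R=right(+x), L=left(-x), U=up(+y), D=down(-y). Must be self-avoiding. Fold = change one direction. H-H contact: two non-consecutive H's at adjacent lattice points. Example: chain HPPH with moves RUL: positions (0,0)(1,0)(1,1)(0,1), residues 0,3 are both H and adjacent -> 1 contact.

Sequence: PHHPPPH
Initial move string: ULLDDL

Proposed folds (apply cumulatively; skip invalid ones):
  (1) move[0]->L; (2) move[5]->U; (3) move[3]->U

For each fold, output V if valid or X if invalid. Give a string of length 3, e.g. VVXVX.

Answer: VXX

Derivation:
Initial: ULLDDL -> [(0, 0), (0, 1), (-1, 1), (-2, 1), (-2, 0), (-2, -1), (-3, -1)]
Fold 1: move[0]->L => LLLDDL VALID
Fold 2: move[5]->U => LLLDDU INVALID (collision), skipped
Fold 3: move[3]->U => LLLUDL INVALID (collision), skipped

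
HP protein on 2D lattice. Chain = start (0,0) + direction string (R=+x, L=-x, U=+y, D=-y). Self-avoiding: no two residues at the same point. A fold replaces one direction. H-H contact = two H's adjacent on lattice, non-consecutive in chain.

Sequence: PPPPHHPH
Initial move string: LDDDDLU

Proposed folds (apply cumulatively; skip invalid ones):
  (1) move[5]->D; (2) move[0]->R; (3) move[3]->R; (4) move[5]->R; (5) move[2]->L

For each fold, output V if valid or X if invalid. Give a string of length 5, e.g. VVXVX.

Answer: XVXVV

Derivation:
Initial: LDDDDLU -> [(0, 0), (-1, 0), (-1, -1), (-1, -2), (-1, -3), (-1, -4), (-2, -4), (-2, -3)]
Fold 1: move[5]->D => LDDDDDU INVALID (collision), skipped
Fold 2: move[0]->R => RDDDDLU VALID
Fold 3: move[3]->R => RDDRDLU INVALID (collision), skipped
Fold 4: move[5]->R => RDDDDRU VALID
Fold 5: move[2]->L => RDLDDRU VALID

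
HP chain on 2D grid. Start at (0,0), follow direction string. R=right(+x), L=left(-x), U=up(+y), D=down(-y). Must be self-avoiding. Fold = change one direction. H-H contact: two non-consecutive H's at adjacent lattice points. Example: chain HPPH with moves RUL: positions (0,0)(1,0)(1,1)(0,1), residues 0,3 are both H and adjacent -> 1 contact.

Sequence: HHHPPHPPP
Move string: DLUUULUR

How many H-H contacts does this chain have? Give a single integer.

Answer: 0

Derivation:
Positions: [(0, 0), (0, -1), (-1, -1), (-1, 0), (-1, 1), (-1, 2), (-2, 2), (-2, 3), (-1, 3)]
No H-H contacts found.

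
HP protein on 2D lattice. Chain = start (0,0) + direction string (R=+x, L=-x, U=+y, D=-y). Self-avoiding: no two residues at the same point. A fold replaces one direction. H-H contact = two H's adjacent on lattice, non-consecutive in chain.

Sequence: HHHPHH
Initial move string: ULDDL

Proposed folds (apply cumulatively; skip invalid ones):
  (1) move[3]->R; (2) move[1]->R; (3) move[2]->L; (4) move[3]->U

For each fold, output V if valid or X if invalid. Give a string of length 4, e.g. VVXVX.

Initial: ULDDL -> [(0, 0), (0, 1), (-1, 1), (-1, 0), (-1, -1), (-2, -1)]
Fold 1: move[3]->R => ULDRL INVALID (collision), skipped
Fold 2: move[1]->R => URDDL VALID
Fold 3: move[2]->L => URLDL INVALID (collision), skipped
Fold 4: move[3]->U => URDUL INVALID (collision), skipped

Answer: XVXX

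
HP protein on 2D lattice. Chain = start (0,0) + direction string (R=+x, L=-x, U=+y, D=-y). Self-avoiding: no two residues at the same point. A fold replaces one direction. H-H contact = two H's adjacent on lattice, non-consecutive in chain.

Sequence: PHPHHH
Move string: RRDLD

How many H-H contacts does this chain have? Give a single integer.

Positions: [(0, 0), (1, 0), (2, 0), (2, -1), (1, -1), (1, -2)]
H-H contact: residue 1 @(1,0) - residue 4 @(1, -1)

Answer: 1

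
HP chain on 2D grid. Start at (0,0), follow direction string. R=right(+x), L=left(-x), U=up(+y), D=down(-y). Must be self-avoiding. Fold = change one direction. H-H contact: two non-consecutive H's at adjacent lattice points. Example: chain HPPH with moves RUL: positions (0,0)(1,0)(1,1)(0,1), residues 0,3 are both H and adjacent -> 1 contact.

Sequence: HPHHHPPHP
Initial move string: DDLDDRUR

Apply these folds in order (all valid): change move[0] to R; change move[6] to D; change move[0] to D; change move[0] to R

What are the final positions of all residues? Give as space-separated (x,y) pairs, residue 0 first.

Answer: (0,0) (1,0) (1,-1) (0,-1) (0,-2) (0,-3) (1,-3) (1,-4) (2,-4)

Derivation:
Initial moves: DDLDDRUR
Fold: move[0]->R => RDLDDRUR (positions: [(0, 0), (1, 0), (1, -1), (0, -1), (0, -2), (0, -3), (1, -3), (1, -2), (2, -2)])
Fold: move[6]->D => RDLDDRDR (positions: [(0, 0), (1, 0), (1, -1), (0, -1), (0, -2), (0, -3), (1, -3), (1, -4), (2, -4)])
Fold: move[0]->D => DDLDDRDR (positions: [(0, 0), (0, -1), (0, -2), (-1, -2), (-1, -3), (-1, -4), (0, -4), (0, -5), (1, -5)])
Fold: move[0]->R => RDLDDRDR (positions: [(0, 0), (1, 0), (1, -1), (0, -1), (0, -2), (0, -3), (1, -3), (1, -4), (2, -4)])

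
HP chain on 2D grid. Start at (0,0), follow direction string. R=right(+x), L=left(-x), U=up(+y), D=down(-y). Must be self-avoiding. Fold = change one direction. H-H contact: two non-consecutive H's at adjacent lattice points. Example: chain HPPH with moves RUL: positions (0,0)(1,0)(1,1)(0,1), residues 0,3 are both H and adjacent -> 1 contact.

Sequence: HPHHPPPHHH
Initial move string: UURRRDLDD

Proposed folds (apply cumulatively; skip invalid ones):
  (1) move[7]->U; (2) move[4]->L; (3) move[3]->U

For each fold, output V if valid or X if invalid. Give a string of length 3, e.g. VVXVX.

Answer: XXX

Derivation:
Initial: UURRRDLDD -> [(0, 0), (0, 1), (0, 2), (1, 2), (2, 2), (3, 2), (3, 1), (2, 1), (2, 0), (2, -1)]
Fold 1: move[7]->U => UURRRDLUD INVALID (collision), skipped
Fold 2: move[4]->L => UURRLDLDD INVALID (collision), skipped
Fold 3: move[3]->U => UURURDLDD INVALID (collision), skipped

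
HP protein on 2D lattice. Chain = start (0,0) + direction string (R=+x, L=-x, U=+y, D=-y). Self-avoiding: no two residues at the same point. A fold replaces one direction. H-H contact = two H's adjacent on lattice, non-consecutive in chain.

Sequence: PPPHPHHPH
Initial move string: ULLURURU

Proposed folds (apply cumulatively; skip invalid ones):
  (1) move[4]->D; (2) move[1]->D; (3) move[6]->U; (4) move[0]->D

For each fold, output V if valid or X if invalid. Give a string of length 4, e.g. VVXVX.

Answer: XXVV

Derivation:
Initial: ULLURURU -> [(0, 0), (0, 1), (-1, 1), (-2, 1), (-2, 2), (-1, 2), (-1, 3), (0, 3), (0, 4)]
Fold 1: move[4]->D => ULLUDURU INVALID (collision), skipped
Fold 2: move[1]->D => UDLURURU INVALID (collision), skipped
Fold 3: move[6]->U => ULLURUUU VALID
Fold 4: move[0]->D => DLLURUUU VALID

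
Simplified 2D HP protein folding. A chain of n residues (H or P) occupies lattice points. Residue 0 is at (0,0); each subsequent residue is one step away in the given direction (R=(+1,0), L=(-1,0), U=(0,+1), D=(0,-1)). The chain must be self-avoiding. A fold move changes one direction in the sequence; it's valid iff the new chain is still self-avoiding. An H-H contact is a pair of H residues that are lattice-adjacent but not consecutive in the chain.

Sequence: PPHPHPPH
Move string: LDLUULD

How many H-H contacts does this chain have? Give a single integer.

Positions: [(0, 0), (-1, 0), (-1, -1), (-2, -1), (-2, 0), (-2, 1), (-3, 1), (-3, 0)]
H-H contact: residue 4 @(-2,0) - residue 7 @(-3, 0)

Answer: 1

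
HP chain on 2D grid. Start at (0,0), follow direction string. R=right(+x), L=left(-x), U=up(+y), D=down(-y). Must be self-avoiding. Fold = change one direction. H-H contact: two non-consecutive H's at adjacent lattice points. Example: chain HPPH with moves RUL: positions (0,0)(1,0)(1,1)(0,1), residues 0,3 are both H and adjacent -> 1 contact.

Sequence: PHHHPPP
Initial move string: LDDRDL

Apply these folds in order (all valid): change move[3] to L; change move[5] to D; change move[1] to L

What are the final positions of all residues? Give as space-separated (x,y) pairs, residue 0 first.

Initial moves: LDDRDL
Fold: move[3]->L => LDDLDL (positions: [(0, 0), (-1, 0), (-1, -1), (-1, -2), (-2, -2), (-2, -3), (-3, -3)])
Fold: move[5]->D => LDDLDD (positions: [(0, 0), (-1, 0), (-1, -1), (-1, -2), (-2, -2), (-2, -3), (-2, -4)])
Fold: move[1]->L => LLDLDD (positions: [(0, 0), (-1, 0), (-2, 0), (-2, -1), (-3, -1), (-3, -2), (-3, -3)])

Answer: (0,0) (-1,0) (-2,0) (-2,-1) (-3,-1) (-3,-2) (-3,-3)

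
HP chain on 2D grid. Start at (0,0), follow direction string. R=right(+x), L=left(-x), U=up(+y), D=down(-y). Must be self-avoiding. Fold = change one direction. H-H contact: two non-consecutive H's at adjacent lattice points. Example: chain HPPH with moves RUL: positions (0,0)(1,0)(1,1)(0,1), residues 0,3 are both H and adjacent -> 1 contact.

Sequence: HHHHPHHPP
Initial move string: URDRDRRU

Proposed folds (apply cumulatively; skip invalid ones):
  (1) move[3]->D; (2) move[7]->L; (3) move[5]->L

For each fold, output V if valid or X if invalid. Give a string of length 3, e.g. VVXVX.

Answer: VXX

Derivation:
Initial: URDRDRRU -> [(0, 0), (0, 1), (1, 1), (1, 0), (2, 0), (2, -1), (3, -1), (4, -1), (4, 0)]
Fold 1: move[3]->D => URDDDRRU VALID
Fold 2: move[7]->L => URDDDRRL INVALID (collision), skipped
Fold 3: move[5]->L => URDDDLRU INVALID (collision), skipped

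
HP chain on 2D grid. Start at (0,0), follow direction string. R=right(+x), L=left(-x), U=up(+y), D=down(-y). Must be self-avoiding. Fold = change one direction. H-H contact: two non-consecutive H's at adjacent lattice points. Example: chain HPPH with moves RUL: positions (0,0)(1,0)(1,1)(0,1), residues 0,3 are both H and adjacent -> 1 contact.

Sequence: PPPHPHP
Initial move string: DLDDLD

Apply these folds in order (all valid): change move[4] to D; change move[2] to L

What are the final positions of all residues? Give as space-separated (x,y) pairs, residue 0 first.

Answer: (0,0) (0,-1) (-1,-1) (-2,-1) (-2,-2) (-2,-3) (-2,-4)

Derivation:
Initial moves: DLDDLD
Fold: move[4]->D => DLDDDD (positions: [(0, 0), (0, -1), (-1, -1), (-1, -2), (-1, -3), (-1, -4), (-1, -5)])
Fold: move[2]->L => DLLDDD (positions: [(0, 0), (0, -1), (-1, -1), (-2, -1), (-2, -2), (-2, -3), (-2, -4)])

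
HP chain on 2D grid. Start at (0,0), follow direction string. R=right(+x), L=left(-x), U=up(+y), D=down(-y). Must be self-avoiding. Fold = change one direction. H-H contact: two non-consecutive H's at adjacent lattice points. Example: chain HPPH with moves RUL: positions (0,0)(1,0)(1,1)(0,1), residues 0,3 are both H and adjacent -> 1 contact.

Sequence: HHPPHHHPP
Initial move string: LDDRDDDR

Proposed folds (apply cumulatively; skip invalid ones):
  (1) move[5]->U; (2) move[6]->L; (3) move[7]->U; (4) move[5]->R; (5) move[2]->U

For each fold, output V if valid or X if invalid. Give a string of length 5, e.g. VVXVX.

Answer: XXXVX

Derivation:
Initial: LDDRDDDR -> [(0, 0), (-1, 0), (-1, -1), (-1, -2), (0, -2), (0, -3), (0, -4), (0, -5), (1, -5)]
Fold 1: move[5]->U => LDDRDUDR INVALID (collision), skipped
Fold 2: move[6]->L => LDDRDDLR INVALID (collision), skipped
Fold 3: move[7]->U => LDDRDDDU INVALID (collision), skipped
Fold 4: move[5]->R => LDDRDRDR VALID
Fold 5: move[2]->U => LDURDRDR INVALID (collision), skipped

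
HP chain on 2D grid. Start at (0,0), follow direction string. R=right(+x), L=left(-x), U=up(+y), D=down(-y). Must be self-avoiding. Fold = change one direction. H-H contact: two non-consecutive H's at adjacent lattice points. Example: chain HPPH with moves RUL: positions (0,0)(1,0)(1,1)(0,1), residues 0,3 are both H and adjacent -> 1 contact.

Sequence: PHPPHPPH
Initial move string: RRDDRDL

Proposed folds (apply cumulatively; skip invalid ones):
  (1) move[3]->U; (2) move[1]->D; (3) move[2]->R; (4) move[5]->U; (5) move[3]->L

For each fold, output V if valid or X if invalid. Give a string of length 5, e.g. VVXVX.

Initial: RRDDRDL -> [(0, 0), (1, 0), (2, 0), (2, -1), (2, -2), (3, -2), (3, -3), (2, -3)]
Fold 1: move[3]->U => RRDURDL INVALID (collision), skipped
Fold 2: move[1]->D => RDDDRDL VALID
Fold 3: move[2]->R => RDRDRDL VALID
Fold 4: move[5]->U => RDRDRUL INVALID (collision), skipped
Fold 5: move[3]->L => RDRLRDL INVALID (collision), skipped

Answer: XVVXX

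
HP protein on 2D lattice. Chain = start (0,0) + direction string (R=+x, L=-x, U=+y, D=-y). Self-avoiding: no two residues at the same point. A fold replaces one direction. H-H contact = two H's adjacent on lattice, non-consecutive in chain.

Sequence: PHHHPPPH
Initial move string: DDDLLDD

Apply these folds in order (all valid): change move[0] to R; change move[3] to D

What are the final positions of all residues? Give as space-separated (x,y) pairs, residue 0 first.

Answer: (0,0) (1,0) (1,-1) (1,-2) (1,-3) (0,-3) (0,-4) (0,-5)

Derivation:
Initial moves: DDDLLDD
Fold: move[0]->R => RDDLLDD (positions: [(0, 0), (1, 0), (1, -1), (1, -2), (0, -2), (-1, -2), (-1, -3), (-1, -4)])
Fold: move[3]->D => RDDDLDD (positions: [(0, 0), (1, 0), (1, -1), (1, -2), (1, -3), (0, -3), (0, -4), (0, -5)])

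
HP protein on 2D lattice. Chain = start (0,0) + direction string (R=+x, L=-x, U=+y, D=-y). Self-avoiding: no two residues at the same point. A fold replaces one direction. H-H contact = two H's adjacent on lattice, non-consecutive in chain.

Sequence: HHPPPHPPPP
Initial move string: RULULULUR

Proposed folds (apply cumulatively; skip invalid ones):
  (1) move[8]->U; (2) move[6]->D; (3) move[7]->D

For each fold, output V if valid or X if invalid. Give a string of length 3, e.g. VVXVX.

Initial: RULULULUR -> [(0, 0), (1, 0), (1, 1), (0, 1), (0, 2), (-1, 2), (-1, 3), (-2, 3), (-2, 4), (-1, 4)]
Fold 1: move[8]->U => RULULULUU VALID
Fold 2: move[6]->D => RULULUDUU INVALID (collision), skipped
Fold 3: move[7]->D => RULULULDU INVALID (collision), skipped

Answer: VXX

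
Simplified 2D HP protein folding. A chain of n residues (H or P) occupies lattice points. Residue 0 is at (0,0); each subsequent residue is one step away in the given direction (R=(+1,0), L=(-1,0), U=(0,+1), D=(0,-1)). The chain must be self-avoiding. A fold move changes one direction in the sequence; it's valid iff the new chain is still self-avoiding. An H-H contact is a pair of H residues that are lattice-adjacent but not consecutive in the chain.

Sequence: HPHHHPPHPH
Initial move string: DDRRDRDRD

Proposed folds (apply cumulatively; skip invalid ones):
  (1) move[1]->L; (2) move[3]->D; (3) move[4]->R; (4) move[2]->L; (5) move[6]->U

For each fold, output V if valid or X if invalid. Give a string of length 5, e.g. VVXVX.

Initial: DDRRDRDRD -> [(0, 0), (0, -1), (0, -2), (1, -2), (2, -2), (2, -3), (3, -3), (3, -4), (4, -4), (4, -5)]
Fold 1: move[1]->L => DLRRDRDRD INVALID (collision), skipped
Fold 2: move[3]->D => DDRDDRDRD VALID
Fold 3: move[4]->R => DDRDRRDRD VALID
Fold 4: move[2]->L => DDLDRRDRD VALID
Fold 5: move[6]->U => DDLDRRURD VALID

Answer: XVVVV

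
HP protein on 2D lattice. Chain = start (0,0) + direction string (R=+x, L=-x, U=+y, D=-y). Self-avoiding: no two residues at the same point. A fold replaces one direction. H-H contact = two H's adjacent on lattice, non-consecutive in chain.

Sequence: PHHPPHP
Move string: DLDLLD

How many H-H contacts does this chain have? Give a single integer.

Positions: [(0, 0), (0, -1), (-1, -1), (-1, -2), (-2, -2), (-3, -2), (-3, -3)]
No H-H contacts found.

Answer: 0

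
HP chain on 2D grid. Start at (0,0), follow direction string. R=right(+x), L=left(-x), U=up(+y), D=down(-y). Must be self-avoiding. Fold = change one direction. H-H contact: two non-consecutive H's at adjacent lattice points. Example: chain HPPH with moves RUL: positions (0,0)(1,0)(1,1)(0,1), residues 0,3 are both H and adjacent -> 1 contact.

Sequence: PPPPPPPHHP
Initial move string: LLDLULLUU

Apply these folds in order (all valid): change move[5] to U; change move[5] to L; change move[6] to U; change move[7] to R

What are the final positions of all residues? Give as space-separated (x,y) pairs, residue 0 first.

Initial moves: LLDLULLUU
Fold: move[5]->U => LLDLUULUU (positions: [(0, 0), (-1, 0), (-2, 0), (-2, -1), (-3, -1), (-3, 0), (-3, 1), (-4, 1), (-4, 2), (-4, 3)])
Fold: move[5]->L => LLDLULLUU (positions: [(0, 0), (-1, 0), (-2, 0), (-2, -1), (-3, -1), (-3, 0), (-4, 0), (-5, 0), (-5, 1), (-5, 2)])
Fold: move[6]->U => LLDLULUUU (positions: [(0, 0), (-1, 0), (-2, 0), (-2, -1), (-3, -1), (-3, 0), (-4, 0), (-4, 1), (-4, 2), (-4, 3)])
Fold: move[7]->R => LLDLULURU (positions: [(0, 0), (-1, 0), (-2, 0), (-2, -1), (-3, -1), (-3, 0), (-4, 0), (-4, 1), (-3, 1), (-3, 2)])

Answer: (0,0) (-1,0) (-2,0) (-2,-1) (-3,-1) (-3,0) (-4,0) (-4,1) (-3,1) (-3,2)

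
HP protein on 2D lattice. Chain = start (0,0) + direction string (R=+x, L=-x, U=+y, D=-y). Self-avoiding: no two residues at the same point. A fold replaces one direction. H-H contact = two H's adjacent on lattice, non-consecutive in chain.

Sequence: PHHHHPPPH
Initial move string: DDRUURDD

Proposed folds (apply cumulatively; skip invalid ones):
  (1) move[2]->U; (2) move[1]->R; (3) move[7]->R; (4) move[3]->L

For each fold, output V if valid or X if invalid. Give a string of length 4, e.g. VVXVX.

Answer: XVVX

Derivation:
Initial: DDRUURDD -> [(0, 0), (0, -1), (0, -2), (1, -2), (1, -1), (1, 0), (2, 0), (2, -1), (2, -2)]
Fold 1: move[2]->U => DDUUURDD INVALID (collision), skipped
Fold 2: move[1]->R => DRRUURDD VALID
Fold 3: move[7]->R => DRRUURDR VALID
Fold 4: move[3]->L => DRRLURDR INVALID (collision), skipped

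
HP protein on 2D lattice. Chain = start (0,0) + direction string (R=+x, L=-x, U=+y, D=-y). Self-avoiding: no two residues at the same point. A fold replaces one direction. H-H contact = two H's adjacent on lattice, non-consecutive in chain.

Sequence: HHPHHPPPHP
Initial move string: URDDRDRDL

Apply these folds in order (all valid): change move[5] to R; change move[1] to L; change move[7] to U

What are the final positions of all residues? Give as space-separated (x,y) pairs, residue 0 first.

Answer: (0,0) (0,1) (-1,1) (-1,0) (-1,-1) (0,-1) (1,-1) (2,-1) (2,0) (1,0)

Derivation:
Initial moves: URDDRDRDL
Fold: move[5]->R => URDDRRRDL (positions: [(0, 0), (0, 1), (1, 1), (1, 0), (1, -1), (2, -1), (3, -1), (4, -1), (4, -2), (3, -2)])
Fold: move[1]->L => ULDDRRRDL (positions: [(0, 0), (0, 1), (-1, 1), (-1, 0), (-1, -1), (0, -1), (1, -1), (2, -1), (2, -2), (1, -2)])
Fold: move[7]->U => ULDDRRRUL (positions: [(0, 0), (0, 1), (-1, 1), (-1, 0), (-1, -1), (0, -1), (1, -1), (2, -1), (2, 0), (1, 0)])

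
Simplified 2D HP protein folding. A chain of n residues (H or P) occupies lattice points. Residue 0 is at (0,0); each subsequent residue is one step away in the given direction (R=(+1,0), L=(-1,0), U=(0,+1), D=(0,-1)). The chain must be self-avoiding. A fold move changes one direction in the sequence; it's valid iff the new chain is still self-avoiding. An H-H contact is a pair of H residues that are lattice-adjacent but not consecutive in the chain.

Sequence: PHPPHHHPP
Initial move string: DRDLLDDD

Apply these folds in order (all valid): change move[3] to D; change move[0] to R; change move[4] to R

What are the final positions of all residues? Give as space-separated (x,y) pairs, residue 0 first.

Initial moves: DRDLLDDD
Fold: move[3]->D => DRDDLDDD (positions: [(0, 0), (0, -1), (1, -1), (1, -2), (1, -3), (0, -3), (0, -4), (0, -5), (0, -6)])
Fold: move[0]->R => RRDDLDDD (positions: [(0, 0), (1, 0), (2, 0), (2, -1), (2, -2), (1, -2), (1, -3), (1, -4), (1, -5)])
Fold: move[4]->R => RRDDRDDD (positions: [(0, 0), (1, 0), (2, 0), (2, -1), (2, -2), (3, -2), (3, -3), (3, -4), (3, -5)])

Answer: (0,0) (1,0) (2,0) (2,-1) (2,-2) (3,-2) (3,-3) (3,-4) (3,-5)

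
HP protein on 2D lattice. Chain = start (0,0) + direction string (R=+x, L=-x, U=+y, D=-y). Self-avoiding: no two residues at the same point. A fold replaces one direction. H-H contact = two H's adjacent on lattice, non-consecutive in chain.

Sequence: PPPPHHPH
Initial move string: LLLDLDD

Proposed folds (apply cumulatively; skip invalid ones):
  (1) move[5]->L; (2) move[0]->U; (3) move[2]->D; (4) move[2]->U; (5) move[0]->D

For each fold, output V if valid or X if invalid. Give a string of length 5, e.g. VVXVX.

Answer: VVVXV

Derivation:
Initial: LLLDLDD -> [(0, 0), (-1, 0), (-2, 0), (-3, 0), (-3, -1), (-4, -1), (-4, -2), (-4, -3)]
Fold 1: move[5]->L => LLLDLLD VALID
Fold 2: move[0]->U => ULLDLLD VALID
Fold 3: move[2]->D => ULDDLLD VALID
Fold 4: move[2]->U => ULUDLLD INVALID (collision), skipped
Fold 5: move[0]->D => DLDDLLD VALID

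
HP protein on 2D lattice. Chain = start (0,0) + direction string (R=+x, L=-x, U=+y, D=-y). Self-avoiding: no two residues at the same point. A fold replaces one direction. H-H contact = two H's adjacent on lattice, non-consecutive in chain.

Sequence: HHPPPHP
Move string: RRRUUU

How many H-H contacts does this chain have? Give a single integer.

Answer: 0

Derivation:
Positions: [(0, 0), (1, 0), (2, 0), (3, 0), (3, 1), (3, 2), (3, 3)]
No H-H contacts found.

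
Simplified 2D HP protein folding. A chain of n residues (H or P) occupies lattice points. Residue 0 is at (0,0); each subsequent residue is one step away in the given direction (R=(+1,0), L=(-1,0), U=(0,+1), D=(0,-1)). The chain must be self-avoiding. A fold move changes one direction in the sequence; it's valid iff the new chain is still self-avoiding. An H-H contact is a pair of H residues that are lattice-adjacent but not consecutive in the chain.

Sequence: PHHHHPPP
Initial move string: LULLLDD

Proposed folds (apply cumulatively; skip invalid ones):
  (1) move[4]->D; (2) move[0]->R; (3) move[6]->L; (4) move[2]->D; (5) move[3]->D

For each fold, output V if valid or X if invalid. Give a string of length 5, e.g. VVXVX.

Answer: VVVXX

Derivation:
Initial: LULLLDD -> [(0, 0), (-1, 0), (-1, 1), (-2, 1), (-3, 1), (-4, 1), (-4, 0), (-4, -1)]
Fold 1: move[4]->D => LULLDDD VALID
Fold 2: move[0]->R => RULLDDD VALID
Fold 3: move[6]->L => RULLDDL VALID
Fold 4: move[2]->D => RUDLDDL INVALID (collision), skipped
Fold 5: move[3]->D => RULDDDL INVALID (collision), skipped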